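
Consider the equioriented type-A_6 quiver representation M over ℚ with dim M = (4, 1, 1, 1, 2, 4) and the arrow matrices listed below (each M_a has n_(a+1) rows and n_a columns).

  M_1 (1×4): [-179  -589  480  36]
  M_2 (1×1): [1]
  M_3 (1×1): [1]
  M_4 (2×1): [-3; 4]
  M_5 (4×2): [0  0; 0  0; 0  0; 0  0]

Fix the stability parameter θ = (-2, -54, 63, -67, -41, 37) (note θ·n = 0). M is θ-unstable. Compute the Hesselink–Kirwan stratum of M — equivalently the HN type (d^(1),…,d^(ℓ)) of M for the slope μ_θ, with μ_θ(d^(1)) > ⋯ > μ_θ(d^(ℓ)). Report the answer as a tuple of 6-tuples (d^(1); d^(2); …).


Interval decomposition of M: I[1,1]^3, I[1,5], I[5,5], I[6,6]^4.
HN type (ℓ=5): μ^(1)=37; μ^(2)=-2; μ^(3)=-15; μ^(4)=-28; μ^(5)=-41

((0, 0, 0, 0, 0, 4); (3, 0, 0, 0, 0, 0); (0, 0, 1, 1, 1, 0); (1, 1, 0, 0, 0, 0); (0, 0, 0, 0, 1, 0))


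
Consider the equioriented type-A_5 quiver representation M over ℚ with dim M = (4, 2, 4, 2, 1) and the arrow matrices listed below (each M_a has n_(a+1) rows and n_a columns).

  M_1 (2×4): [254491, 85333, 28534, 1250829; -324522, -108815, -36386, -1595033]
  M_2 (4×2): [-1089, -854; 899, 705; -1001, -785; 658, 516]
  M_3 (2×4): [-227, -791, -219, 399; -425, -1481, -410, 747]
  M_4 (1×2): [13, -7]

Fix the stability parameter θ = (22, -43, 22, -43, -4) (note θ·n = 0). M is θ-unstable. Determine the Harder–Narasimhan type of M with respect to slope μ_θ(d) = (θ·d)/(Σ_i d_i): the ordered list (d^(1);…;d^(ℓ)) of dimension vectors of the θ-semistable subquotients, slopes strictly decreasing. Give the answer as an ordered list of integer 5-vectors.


Interval decomposition of M: I[1,1]^2, I[1,4], I[1,5], I[3,3]^2.
HN type (ℓ=3): μ^(1)=22; μ^(2)=-4; μ^(3)=-21/2

((2, 0, 2, 0, 0); (0, 0, 0, 0, 1); (2, 2, 2, 2, 0))


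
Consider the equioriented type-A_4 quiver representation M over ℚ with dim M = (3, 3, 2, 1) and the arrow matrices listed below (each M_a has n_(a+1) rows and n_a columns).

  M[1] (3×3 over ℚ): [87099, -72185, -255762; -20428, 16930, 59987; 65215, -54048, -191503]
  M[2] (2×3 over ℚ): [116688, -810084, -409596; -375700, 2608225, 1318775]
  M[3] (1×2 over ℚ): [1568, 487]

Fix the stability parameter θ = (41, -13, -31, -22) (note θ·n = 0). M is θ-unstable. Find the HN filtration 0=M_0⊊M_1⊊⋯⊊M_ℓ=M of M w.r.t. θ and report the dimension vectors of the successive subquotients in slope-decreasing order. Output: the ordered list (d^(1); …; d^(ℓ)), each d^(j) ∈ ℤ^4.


Via rank(M_{q-1}∘⋯∘M_p): M ≅ I[1,2]^2, I[1,4], I[3,3].
μ_θ-semistable layers: μ^(1)=14; μ^(2)=-25/4; μ^(3)=-31

((2, 2, 0, 0); (1, 1, 1, 1); (0, 0, 1, 0))


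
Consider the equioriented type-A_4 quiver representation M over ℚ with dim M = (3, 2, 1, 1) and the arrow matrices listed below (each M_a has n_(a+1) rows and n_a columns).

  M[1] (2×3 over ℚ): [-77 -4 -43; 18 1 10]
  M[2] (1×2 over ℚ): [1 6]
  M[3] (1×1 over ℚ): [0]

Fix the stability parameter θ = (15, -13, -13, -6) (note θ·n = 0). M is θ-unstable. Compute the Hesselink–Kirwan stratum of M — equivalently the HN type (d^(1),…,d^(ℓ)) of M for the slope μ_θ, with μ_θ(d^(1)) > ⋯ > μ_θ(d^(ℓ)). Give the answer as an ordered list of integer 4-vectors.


Via rank(M_{q-1}∘⋯∘M_p): M ≅ I[1,1], I[1,2], I[1,3], I[4,4].
μ_θ-semistable layers: μ^(1)=15; μ^(2)=1; μ^(3)=-11/3; μ^(4)=-6

((1, 0, 0, 0); (1, 1, 0, 0); (1, 1, 1, 0); (0, 0, 0, 1))


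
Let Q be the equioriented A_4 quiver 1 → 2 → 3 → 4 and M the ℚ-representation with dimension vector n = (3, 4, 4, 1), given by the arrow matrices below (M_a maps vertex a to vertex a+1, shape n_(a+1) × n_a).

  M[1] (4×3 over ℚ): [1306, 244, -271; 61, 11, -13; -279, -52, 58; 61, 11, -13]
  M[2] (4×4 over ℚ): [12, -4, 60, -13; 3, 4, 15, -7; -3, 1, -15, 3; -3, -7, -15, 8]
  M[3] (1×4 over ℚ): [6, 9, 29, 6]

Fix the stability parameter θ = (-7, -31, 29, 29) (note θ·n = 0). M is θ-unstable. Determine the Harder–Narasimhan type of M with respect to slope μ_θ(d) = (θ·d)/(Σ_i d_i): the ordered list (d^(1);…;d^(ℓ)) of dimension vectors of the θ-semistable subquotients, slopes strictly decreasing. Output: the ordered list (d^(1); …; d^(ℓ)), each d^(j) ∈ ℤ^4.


Barcode: M ≅ I[1,2], I[1,3], I[1,4], I[2,3], I[3,3]. HN layers by μ_θ (3 steps, strictly decreasing):
  μ^(1)=29; μ^(2)=-19; μ^(3)=-31

((0, 0, 4, 1); (3, 3, 0, 0); (0, 1, 0, 0))


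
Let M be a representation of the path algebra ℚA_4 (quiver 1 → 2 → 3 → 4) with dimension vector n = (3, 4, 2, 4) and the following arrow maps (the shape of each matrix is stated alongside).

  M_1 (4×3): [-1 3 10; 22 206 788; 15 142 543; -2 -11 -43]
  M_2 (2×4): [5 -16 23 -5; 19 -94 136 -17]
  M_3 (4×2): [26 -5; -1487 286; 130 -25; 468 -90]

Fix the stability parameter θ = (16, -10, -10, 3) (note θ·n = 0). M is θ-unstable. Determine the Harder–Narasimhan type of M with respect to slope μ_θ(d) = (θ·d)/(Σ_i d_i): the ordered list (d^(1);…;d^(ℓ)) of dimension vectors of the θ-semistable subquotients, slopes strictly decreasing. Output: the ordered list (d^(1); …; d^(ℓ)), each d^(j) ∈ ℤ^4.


Interval decomposition of M: I[1,1], I[1,4]^2, I[2,2]^2, I[4,4]^2.
HN type (ℓ=4): μ^(1)=16; μ^(2)=3; μ^(3)=-4/3; μ^(4)=-10

((1, 0, 0, 0); (0, 0, 0, 4); (2, 2, 2, 0); (0, 2, 0, 0))


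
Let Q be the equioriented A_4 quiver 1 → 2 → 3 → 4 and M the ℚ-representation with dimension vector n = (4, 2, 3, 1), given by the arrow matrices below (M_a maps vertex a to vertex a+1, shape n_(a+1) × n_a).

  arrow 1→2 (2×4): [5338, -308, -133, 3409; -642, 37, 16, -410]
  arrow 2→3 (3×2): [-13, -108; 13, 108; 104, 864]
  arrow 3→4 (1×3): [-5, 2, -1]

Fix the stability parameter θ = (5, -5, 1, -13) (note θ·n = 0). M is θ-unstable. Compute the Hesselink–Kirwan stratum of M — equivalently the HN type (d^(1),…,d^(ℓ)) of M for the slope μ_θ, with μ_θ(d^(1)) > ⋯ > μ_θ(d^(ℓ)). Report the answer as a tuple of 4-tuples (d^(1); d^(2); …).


Via rank(M_{q-1}∘⋯∘M_p): M ≅ I[1,1]^2, I[1,2], I[1,4], I[3,3]^2.
μ_θ-semistable layers: μ^(1)=5; μ^(2)=1; μ^(3)=0; μ^(4)=-3

((2, 0, 0, 0); (0, 0, 2, 0); (1, 1, 0, 0); (1, 1, 1, 1))


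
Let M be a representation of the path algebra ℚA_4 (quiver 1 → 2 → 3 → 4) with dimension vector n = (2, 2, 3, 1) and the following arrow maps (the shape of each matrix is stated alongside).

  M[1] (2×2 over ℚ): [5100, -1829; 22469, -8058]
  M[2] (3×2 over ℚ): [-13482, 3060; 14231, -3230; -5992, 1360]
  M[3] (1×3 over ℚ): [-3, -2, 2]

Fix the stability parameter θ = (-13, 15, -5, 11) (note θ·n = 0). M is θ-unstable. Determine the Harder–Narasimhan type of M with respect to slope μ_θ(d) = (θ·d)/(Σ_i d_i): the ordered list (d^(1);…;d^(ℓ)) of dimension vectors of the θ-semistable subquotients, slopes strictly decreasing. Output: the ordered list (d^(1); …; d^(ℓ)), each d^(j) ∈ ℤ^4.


Interval decomposition of M: I[1,2], I[1,3], I[3,3], I[3,4].
HN type (ℓ=5): μ^(1)=15; μ^(2)=11; μ^(3)=5; μ^(4)=-5; μ^(5)=-13

((0, 1, 0, 0); (0, 0, 0, 1); (0, 1, 1, 0); (0, 0, 2, 0); (2, 0, 0, 0))


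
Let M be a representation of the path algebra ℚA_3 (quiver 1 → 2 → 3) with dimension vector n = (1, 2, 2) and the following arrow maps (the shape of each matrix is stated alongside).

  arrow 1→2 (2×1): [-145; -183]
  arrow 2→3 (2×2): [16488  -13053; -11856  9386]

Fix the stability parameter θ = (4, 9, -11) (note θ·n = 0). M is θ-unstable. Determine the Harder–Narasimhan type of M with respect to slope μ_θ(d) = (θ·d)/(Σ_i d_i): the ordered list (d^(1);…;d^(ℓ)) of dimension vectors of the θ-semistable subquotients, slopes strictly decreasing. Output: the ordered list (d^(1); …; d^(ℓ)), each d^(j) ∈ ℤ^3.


Interval decomposition of M: I[1,3], I[2,2], I[3,3].
HN type (ℓ=3): μ^(1)=9; μ^(2)=2/3; μ^(3)=-11

((0, 1, 0); (1, 1, 1); (0, 0, 1))


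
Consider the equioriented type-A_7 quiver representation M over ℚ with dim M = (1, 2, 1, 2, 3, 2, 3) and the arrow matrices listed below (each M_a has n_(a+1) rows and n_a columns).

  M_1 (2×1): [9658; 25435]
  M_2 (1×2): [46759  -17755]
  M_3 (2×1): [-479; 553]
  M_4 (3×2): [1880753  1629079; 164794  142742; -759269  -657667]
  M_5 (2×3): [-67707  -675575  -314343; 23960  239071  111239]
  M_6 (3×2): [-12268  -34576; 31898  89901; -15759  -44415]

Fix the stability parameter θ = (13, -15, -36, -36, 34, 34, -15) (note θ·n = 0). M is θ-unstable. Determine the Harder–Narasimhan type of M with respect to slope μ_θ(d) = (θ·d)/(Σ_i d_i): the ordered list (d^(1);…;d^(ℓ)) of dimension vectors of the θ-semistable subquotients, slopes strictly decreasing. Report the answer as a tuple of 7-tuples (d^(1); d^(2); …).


Via rank(M_{q-1}∘⋯∘M_p): M ≅ I[1,4], I[2,2], I[4,7], I[5,5], I[5,7], I[7,7].
μ_θ-semistable layers: μ^(1)=34; μ^(2)=53/3; μ^(3)=-15; μ^(4)=-37/2; μ^(5)=-36

((0, 0, 0, 0, 1, 0, 0); (0, 0, 0, 0, 2, 2, 2); (0, 1, 0, 0, 0, 0, 1); (1, 1, 1, 1, 0, 0, 0); (0, 0, 0, 1, 0, 0, 0))


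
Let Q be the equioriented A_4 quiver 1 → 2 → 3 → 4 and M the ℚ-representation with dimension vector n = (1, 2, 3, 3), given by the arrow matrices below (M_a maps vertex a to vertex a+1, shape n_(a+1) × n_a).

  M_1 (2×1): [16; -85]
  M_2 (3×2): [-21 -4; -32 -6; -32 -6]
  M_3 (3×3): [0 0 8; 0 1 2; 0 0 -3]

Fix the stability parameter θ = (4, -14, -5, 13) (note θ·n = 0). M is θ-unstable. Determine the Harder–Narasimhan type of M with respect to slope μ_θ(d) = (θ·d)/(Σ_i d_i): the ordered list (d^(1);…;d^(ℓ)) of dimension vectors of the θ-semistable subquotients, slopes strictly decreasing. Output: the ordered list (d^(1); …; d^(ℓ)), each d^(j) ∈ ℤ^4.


Via rank(M_{q-1}∘⋯∘M_p): M ≅ I[1,4], I[2,3], I[3,4], I[4,4].
μ_θ-semistable layers: μ^(1)=13; μ^(2)=-5; μ^(3)=-14

((0, 0, 0, 3); (1, 1, 3, 0); (0, 1, 0, 0))


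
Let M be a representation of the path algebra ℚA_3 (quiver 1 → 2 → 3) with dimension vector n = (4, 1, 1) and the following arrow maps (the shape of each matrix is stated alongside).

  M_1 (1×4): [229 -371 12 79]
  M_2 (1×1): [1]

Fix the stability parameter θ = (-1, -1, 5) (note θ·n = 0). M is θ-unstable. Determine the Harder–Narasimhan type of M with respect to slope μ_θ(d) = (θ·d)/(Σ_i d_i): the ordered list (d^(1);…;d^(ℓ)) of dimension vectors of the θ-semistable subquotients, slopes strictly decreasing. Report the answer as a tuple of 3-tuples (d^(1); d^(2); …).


Via rank(M_{q-1}∘⋯∘M_p): M ≅ I[1,1]^3, I[1,3].
μ_θ-semistable layers: μ^(1)=5; μ^(2)=-1

((0, 0, 1); (4, 1, 0))


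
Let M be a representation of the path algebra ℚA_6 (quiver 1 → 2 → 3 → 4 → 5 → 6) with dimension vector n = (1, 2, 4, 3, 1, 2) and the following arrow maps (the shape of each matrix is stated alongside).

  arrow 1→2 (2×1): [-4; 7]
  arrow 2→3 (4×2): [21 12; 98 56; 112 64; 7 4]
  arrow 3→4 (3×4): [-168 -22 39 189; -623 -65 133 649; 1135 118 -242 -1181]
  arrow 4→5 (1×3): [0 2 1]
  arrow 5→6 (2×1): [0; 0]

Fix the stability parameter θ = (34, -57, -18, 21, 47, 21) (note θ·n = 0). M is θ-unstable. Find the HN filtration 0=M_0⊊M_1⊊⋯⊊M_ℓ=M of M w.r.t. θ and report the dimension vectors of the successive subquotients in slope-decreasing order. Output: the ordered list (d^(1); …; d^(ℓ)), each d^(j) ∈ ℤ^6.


Barcode: M ≅ I[1,2], I[2,4], I[3,3], I[3,4], I[3,5], I[6,6]^2. HN layers by μ_θ (5 steps, strictly decreasing):
  μ^(1)=47; μ^(2)=21; μ^(3)=-23/2; μ^(4)=-18; μ^(5)=-57

((0, 0, 0, 0, 1, 0); (0, 0, 0, 3, 0, 2); (1, 1, 0, 0, 0, 0); (0, 0, 4, 0, 0, 0); (0, 1, 0, 0, 0, 0))


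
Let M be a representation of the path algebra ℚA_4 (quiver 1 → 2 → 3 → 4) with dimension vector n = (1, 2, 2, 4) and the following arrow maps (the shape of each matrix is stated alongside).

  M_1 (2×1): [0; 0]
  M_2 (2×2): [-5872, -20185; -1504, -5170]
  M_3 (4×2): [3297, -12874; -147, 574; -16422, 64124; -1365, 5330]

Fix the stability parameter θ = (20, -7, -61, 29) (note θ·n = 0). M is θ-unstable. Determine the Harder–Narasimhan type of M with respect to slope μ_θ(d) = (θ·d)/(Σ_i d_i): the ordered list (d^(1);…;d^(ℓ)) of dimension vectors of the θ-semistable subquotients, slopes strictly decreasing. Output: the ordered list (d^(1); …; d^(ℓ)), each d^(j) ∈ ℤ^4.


Via rank(M_{q-1}∘⋯∘M_p): M ≅ I[1,1], I[2,2], I[2,4], I[3,3], I[4,4]^3.
μ_θ-semistable layers: μ^(1)=29; μ^(2)=20; μ^(3)=-7; μ^(4)=-34; μ^(5)=-61

((0, 0, 0, 4); (1, 0, 0, 0); (0, 1, 0, 0); (0, 1, 1, 0); (0, 0, 1, 0))


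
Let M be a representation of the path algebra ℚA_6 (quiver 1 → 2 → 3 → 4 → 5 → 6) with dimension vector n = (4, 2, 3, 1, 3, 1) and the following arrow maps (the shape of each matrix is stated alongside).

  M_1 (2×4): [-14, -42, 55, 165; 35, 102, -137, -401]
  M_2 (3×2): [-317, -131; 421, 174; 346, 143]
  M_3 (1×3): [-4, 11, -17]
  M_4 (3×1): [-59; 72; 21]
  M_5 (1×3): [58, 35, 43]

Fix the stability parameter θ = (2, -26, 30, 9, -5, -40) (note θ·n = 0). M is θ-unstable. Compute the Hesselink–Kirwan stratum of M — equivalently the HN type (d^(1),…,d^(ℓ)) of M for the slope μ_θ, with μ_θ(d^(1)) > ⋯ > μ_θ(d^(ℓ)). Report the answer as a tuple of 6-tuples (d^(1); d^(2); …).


Interval decomposition of M: I[1,1]^2, I[1,3], I[1,6], I[3,3], I[5,5]^2.
HN type (ℓ=5): μ^(1)=30; μ^(2)=2; μ^(3)=-3/2; μ^(4)=-5; μ^(5)=-12

((0, 0, 2, 0, 0, 0); (2, 0, 0, 0, 0, 0); (0, 0, 1, 1, 1, 1); (0, 0, 0, 0, 2, 0); (2, 2, 0, 0, 0, 0))


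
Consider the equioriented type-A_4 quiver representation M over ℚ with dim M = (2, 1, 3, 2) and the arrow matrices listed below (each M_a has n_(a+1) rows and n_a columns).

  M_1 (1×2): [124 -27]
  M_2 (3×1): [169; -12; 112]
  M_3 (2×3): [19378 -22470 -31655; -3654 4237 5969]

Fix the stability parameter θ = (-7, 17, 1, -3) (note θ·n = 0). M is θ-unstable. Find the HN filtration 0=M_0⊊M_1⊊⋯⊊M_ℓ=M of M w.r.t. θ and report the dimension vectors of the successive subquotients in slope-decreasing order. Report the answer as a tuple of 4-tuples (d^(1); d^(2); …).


Interval decomposition of M: I[1,1], I[1,4], I[3,3], I[3,4].
HN type (ℓ=4): μ^(1)=5; μ^(2)=1; μ^(3)=-1; μ^(4)=-7

((0, 1, 1, 1); (0, 0, 1, 0); (0, 0, 1, 1); (2, 0, 0, 0))


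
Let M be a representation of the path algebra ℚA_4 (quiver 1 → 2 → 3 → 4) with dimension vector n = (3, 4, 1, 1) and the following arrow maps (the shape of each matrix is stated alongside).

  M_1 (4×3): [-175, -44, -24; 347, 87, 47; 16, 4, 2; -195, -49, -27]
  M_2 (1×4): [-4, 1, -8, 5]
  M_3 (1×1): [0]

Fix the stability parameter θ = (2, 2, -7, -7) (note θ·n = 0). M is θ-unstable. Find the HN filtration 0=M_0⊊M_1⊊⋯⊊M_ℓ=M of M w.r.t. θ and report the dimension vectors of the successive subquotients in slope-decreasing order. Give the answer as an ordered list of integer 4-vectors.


Via rank(M_{q-1}∘⋯∘M_p): M ≅ I[1,2]^2, I[1,3], I[2,2], I[4,4].
μ_θ-semistable layers: μ^(1)=2; μ^(2)=-1; μ^(3)=-7

((2, 3, 0, 0); (1, 1, 1, 0); (0, 0, 0, 1))


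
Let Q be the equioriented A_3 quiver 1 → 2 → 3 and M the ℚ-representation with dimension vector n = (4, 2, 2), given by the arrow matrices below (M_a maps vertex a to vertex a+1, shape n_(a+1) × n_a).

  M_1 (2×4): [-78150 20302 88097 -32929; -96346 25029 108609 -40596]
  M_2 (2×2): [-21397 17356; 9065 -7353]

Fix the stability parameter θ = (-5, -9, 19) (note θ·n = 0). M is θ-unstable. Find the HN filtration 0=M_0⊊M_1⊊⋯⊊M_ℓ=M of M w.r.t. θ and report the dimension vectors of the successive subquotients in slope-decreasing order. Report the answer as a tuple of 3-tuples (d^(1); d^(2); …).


Interval decomposition of M: I[1,1]^2, I[1,3]^2.
HN type (ℓ=3): μ^(1)=19; μ^(2)=-5; μ^(3)=-7

((0, 0, 2); (2, 0, 0); (2, 2, 0))


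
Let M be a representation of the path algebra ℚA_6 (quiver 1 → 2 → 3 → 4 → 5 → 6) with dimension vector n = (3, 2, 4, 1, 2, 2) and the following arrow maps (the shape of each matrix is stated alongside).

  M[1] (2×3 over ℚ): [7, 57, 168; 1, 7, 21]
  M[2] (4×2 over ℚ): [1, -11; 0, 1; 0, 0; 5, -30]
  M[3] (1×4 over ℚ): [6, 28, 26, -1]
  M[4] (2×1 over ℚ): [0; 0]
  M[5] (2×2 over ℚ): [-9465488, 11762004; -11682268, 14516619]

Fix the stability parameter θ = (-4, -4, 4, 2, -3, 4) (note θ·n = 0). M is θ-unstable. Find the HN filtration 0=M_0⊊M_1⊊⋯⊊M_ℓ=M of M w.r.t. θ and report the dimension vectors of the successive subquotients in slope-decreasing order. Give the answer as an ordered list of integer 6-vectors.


Interval decomposition of M: I[1,1], I[1,3], I[1,4], I[3,3]^2, I[5,5], I[5,6], I[6,6].
HN type (ℓ=4): μ^(1)=4; μ^(2)=3; μ^(3)=-3; μ^(4)=-4

((0, 0, 3, 0, 0, 2); (0, 0, 1, 1, 0, 0); (0, 0, 0, 0, 2, 0); (3, 2, 0, 0, 0, 0))


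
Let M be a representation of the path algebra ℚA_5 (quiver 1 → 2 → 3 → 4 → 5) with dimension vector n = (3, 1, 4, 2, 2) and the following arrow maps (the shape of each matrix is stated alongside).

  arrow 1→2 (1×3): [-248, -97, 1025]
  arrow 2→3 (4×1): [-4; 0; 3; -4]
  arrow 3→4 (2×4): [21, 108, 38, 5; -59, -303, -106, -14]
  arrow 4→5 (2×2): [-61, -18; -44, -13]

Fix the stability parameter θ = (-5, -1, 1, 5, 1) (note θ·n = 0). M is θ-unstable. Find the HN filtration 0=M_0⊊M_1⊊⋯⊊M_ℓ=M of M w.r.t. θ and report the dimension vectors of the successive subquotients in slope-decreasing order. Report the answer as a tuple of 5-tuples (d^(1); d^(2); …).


Via rank(M_{q-1}∘⋯∘M_p): M ≅ I[1,1]^2, I[1,5], I[3,3]^2, I[3,5].
μ_θ-semistable layers: μ^(1)=3; μ^(2)=1; μ^(3)=-1; μ^(4)=-5

((0, 0, 0, 2, 2); (0, 0, 4, 0, 0); (0, 1, 0, 0, 0); (3, 0, 0, 0, 0))


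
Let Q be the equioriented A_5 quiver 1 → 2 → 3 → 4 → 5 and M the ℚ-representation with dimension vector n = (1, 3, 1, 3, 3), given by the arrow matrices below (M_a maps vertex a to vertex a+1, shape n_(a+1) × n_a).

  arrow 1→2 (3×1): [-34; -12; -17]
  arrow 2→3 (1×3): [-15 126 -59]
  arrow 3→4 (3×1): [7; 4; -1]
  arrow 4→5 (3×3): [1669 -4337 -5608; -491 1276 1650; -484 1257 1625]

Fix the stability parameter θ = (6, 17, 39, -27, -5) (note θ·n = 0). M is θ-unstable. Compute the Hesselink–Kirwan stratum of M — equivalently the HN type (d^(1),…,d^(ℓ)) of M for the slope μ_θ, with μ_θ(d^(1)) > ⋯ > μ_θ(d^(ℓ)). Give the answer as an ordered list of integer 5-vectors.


Interval decomposition of M: I[1,5], I[2,2]^2, I[4,5]^2.
HN type (ℓ=4): μ^(1)=17; μ^(2)=6; μ^(3)=-5; μ^(4)=-27

((0, 2, 0, 0, 0); (1, 1, 1, 1, 1); (0, 0, 0, 0, 2); (0, 0, 0, 2, 0))


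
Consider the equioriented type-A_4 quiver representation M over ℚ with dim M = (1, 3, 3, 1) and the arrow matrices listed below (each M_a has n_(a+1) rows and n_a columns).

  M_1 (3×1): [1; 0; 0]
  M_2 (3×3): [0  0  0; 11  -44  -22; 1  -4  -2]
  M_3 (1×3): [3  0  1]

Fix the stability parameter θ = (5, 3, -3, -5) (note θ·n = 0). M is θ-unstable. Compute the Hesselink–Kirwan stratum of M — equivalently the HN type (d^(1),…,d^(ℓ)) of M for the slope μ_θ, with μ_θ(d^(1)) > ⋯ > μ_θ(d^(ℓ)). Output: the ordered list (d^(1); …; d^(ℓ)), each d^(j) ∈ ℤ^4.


Interval decomposition of M: I[1,4], I[2,2]^2, I[3,3]^2.
HN type (ℓ=3): μ^(1)=3; μ^(2)=0; μ^(3)=-3

((0, 2, 0, 0); (1, 1, 1, 1); (0, 0, 2, 0))


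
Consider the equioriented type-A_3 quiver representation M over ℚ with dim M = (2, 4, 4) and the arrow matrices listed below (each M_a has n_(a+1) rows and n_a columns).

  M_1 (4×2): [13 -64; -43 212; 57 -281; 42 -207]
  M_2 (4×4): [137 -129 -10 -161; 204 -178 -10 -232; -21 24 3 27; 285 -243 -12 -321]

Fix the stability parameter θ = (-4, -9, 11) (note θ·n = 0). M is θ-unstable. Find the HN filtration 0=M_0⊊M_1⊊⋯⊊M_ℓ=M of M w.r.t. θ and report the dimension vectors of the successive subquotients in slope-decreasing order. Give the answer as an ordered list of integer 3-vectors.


Barcode: M ≅ I[1,2], I[1,3], I[2,2], I[2,3], I[3,3]^2. HN layers by μ_θ (3 steps, strictly decreasing):
  μ^(1)=11; μ^(2)=-13/2; μ^(3)=-9

((0, 0, 4); (2, 2, 0); (0, 2, 0))


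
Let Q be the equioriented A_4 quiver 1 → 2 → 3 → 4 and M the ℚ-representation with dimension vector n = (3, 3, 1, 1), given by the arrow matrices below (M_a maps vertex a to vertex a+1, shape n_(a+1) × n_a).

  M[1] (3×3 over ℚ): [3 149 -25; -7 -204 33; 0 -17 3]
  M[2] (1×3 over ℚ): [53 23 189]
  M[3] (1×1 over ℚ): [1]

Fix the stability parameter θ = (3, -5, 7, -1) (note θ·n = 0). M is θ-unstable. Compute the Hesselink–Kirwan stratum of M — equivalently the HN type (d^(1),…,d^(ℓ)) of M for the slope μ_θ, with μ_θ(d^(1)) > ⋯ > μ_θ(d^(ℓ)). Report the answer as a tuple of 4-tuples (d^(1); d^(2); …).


Barcode: M ≅ I[1,2]^2, I[1,4]. HN layers by μ_θ (2 steps, strictly decreasing):
  μ^(1)=3; μ^(2)=-1

((0, 0, 1, 1); (3, 3, 0, 0))


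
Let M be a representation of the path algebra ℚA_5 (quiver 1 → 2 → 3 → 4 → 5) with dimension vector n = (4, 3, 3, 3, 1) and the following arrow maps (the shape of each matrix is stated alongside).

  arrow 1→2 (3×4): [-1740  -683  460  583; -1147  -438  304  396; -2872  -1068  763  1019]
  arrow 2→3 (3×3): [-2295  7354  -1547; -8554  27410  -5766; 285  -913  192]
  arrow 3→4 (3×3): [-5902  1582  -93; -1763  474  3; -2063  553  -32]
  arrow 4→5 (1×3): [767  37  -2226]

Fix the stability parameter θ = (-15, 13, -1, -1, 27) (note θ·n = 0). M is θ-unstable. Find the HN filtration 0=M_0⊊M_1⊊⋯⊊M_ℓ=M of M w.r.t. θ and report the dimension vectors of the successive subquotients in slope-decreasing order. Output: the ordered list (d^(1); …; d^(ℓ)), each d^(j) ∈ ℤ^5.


Via rank(M_{q-1}∘⋯∘M_p): M ≅ I[1,1], I[1,4]^2, I[1,5].
μ_θ-semistable layers: μ^(1)=27; μ^(2)=11/3; μ^(3)=-15

((0, 0, 0, 0, 1); (0, 3, 3, 3, 0); (4, 0, 0, 0, 0))


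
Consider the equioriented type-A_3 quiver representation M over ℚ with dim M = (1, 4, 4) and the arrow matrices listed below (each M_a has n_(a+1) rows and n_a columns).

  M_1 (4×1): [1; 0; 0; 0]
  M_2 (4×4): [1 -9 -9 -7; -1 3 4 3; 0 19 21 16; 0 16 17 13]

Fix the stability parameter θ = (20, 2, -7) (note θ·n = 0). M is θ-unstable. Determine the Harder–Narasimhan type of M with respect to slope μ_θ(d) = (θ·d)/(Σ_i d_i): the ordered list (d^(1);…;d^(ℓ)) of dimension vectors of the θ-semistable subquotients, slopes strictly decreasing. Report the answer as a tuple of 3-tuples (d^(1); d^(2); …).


Interval decomposition of M: I[1,3], I[2,3]^3.
HN type (ℓ=2): μ^(1)=5; μ^(2)=-5/2

((1, 1, 1); (0, 3, 3))


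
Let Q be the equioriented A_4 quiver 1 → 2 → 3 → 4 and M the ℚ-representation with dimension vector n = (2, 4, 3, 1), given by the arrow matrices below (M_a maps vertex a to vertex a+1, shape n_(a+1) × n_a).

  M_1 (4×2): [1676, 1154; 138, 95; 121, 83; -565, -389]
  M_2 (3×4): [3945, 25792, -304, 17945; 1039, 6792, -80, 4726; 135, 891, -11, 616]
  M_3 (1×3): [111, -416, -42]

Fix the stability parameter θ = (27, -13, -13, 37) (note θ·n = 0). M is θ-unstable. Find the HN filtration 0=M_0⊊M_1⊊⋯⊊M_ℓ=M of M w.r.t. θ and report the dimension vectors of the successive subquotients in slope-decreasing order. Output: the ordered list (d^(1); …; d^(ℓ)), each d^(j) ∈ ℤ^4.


Barcode: M ≅ I[1,3], I[1,4], I[2,2], I[2,3]. HN layers by μ_θ (3 steps, strictly decreasing):
  μ^(1)=37; μ^(2)=1/3; μ^(3)=-13

((0, 0, 0, 1); (2, 2, 2, 0); (0, 2, 1, 0))


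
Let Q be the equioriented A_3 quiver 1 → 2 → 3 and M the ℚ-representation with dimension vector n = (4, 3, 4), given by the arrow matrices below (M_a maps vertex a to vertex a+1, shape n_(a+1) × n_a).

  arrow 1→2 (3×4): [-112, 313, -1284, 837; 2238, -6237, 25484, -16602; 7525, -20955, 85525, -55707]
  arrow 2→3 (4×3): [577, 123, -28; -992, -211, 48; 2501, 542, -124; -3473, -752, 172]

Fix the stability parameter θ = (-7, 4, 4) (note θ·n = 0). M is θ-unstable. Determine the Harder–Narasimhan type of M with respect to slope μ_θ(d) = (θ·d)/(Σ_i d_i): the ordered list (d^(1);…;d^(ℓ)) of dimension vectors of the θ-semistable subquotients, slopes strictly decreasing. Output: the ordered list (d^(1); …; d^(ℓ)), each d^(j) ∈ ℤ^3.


Interval decomposition of M: I[1,1], I[1,2], I[1,3]^2, I[3,3]^2.
HN type (ℓ=2): μ^(1)=4; μ^(2)=-7

((0, 3, 4); (4, 0, 0))


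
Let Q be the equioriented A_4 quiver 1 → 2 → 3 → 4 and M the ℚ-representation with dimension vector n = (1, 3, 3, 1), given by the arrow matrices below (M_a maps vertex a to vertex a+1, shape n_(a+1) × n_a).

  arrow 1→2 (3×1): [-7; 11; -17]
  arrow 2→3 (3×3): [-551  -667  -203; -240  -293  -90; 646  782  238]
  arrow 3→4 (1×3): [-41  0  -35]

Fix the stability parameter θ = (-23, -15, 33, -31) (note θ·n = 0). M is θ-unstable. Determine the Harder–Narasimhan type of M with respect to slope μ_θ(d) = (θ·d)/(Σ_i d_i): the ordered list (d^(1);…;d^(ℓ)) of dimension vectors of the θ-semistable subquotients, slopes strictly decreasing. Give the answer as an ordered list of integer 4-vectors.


Via rank(M_{q-1}∘⋯∘M_p): M ≅ I[1,4], I[2,2], I[2,3], I[3,3].
μ_θ-semistable layers: μ^(1)=33; μ^(2)=1; μ^(3)=-15; μ^(4)=-23

((0, 0, 2, 0); (0, 0, 1, 1); (0, 3, 0, 0); (1, 0, 0, 0))


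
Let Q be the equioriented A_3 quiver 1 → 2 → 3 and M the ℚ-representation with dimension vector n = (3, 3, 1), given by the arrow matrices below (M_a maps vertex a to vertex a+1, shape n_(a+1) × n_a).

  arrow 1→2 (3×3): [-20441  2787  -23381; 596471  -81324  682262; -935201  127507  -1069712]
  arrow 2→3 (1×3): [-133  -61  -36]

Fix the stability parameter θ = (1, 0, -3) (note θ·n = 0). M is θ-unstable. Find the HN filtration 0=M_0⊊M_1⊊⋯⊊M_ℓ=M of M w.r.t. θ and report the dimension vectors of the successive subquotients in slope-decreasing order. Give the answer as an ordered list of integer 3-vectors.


Barcode: M ≅ I[1,2]^2, I[1,3]. HN layers by μ_θ (2 steps, strictly decreasing):
  μ^(1)=1/2; μ^(2)=-2/3

((2, 2, 0); (1, 1, 1))


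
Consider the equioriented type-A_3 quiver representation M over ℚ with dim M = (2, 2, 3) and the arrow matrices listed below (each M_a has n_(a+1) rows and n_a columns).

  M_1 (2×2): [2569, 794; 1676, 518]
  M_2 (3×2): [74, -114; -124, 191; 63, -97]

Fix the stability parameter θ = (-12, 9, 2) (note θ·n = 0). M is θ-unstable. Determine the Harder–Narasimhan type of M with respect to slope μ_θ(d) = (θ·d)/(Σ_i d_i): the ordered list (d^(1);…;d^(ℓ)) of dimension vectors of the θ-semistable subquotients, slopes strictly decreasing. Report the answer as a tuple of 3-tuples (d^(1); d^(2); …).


Barcode: M ≅ I[1,3]^2, I[3,3]. HN layers by μ_θ (3 steps, strictly decreasing):
  μ^(1)=11/2; μ^(2)=2; μ^(3)=-12

((0, 2, 2); (0, 0, 1); (2, 0, 0))


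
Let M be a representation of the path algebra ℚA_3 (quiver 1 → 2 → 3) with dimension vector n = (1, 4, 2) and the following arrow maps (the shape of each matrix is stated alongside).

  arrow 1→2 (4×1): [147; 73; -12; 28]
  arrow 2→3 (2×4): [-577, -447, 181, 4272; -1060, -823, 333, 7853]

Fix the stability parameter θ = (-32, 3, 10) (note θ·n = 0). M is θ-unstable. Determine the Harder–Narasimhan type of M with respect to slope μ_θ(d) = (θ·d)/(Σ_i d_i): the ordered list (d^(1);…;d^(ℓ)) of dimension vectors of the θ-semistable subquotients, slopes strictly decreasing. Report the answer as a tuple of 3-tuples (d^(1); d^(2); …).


Interval decomposition of M: I[1,3], I[2,2]^2, I[2,3].
HN type (ℓ=3): μ^(1)=10; μ^(2)=3; μ^(3)=-32

((0, 0, 2); (0, 4, 0); (1, 0, 0))


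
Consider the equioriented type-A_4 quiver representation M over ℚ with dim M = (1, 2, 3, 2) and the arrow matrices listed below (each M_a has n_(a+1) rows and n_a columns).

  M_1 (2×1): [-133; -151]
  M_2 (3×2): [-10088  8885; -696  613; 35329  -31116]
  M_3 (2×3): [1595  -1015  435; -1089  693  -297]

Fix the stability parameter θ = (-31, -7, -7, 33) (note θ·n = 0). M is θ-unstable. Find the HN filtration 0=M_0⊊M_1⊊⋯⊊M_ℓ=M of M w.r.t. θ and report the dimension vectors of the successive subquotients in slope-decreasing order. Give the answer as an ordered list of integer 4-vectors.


Barcode: M ≅ I[1,4], I[2,3], I[3,3], I[4,4]. HN layers by μ_θ (3 steps, strictly decreasing):
  μ^(1)=33; μ^(2)=-7; μ^(3)=-31

((0, 0, 0, 2); (0, 2, 3, 0); (1, 0, 0, 0))


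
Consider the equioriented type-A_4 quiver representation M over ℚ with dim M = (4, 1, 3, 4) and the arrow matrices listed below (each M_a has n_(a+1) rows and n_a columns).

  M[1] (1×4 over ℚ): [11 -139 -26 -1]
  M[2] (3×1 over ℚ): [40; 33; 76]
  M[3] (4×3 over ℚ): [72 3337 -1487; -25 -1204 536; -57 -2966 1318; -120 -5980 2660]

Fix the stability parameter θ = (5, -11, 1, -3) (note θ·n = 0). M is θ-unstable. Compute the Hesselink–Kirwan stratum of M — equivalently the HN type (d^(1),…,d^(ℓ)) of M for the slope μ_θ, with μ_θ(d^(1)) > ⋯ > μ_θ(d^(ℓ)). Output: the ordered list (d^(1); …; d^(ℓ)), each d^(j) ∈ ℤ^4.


Interval decomposition of M: I[1,1]^3, I[1,4], I[3,3], I[3,4], I[4,4]^2.
HN type (ℓ=4): μ^(1)=5; μ^(2)=1; μ^(3)=-1; μ^(4)=-3

((3, 0, 0, 0); (0, 0, 1, 0); (0, 0, 2, 2); (1, 1, 0, 2))


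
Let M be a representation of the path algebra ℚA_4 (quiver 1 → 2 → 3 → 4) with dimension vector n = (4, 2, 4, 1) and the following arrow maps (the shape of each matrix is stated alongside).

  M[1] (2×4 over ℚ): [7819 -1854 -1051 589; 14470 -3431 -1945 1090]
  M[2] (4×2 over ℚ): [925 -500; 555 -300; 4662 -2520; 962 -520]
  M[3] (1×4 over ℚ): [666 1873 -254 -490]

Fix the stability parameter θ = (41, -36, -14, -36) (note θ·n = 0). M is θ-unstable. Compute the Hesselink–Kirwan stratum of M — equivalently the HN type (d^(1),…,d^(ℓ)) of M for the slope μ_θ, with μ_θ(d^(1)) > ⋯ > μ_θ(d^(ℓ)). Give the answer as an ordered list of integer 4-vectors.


Barcode: M ≅ I[1,1]^2, I[1,2], I[1,4], I[3,3]^3. HN layers by μ_θ (4 steps, strictly decreasing):
  μ^(1)=41; μ^(2)=5/2; μ^(3)=-45/4; μ^(4)=-14

((2, 0, 0, 0); (1, 1, 0, 0); (1, 1, 1, 1); (0, 0, 3, 0))


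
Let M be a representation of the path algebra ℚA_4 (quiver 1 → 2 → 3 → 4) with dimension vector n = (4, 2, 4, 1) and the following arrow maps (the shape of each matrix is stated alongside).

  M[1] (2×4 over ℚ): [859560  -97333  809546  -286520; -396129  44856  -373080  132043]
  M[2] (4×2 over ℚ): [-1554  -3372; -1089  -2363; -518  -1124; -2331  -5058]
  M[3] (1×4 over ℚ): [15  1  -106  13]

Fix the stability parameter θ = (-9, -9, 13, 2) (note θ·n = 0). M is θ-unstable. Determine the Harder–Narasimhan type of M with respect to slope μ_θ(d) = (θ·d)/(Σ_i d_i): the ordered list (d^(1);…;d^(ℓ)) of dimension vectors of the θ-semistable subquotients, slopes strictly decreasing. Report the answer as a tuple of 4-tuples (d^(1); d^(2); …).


Interval decomposition of M: I[1,1]^2, I[1,3], I[1,4], I[3,3]^2.
HN type (ℓ=3): μ^(1)=13; μ^(2)=15/2; μ^(3)=-9

((0, 0, 3, 0); (0, 0, 1, 1); (4, 2, 0, 0))


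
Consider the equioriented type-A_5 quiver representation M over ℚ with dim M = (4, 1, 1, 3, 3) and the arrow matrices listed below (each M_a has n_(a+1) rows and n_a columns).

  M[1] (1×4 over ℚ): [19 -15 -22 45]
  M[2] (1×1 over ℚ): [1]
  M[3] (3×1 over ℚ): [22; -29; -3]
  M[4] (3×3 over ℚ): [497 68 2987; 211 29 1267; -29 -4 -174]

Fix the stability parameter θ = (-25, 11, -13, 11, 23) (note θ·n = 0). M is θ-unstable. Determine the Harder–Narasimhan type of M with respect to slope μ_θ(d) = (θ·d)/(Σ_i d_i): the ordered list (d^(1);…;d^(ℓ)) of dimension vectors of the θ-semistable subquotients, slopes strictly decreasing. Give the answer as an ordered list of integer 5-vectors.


Interval decomposition of M: I[1,1]^3, I[1,5], I[4,5]^2.
HN type (ℓ=4): μ^(1)=23; μ^(2)=11; μ^(3)=-1; μ^(4)=-25

((0, 0, 0, 0, 3); (0, 0, 0, 3, 0); (0, 1, 1, 0, 0); (4, 0, 0, 0, 0))


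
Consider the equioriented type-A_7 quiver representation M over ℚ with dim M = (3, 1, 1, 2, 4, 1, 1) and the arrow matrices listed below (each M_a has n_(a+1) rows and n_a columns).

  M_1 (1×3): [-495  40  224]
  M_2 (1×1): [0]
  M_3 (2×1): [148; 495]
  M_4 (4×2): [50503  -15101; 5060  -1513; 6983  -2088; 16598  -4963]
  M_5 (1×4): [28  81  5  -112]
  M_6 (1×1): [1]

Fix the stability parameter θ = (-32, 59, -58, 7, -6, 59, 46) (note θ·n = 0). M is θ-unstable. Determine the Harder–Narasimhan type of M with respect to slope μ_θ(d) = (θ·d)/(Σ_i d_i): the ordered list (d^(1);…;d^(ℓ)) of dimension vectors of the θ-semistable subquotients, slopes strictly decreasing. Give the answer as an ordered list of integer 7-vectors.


Barcode: M ≅ I[1,1]^2, I[1,2], I[3,7], I[4,5], I[5,5]^2. HN layers by μ_θ (6 steps, strictly decreasing):
  μ^(1)=59; μ^(2)=105/2; μ^(3)=1/2; μ^(4)=-6; μ^(5)=-32; μ^(6)=-58

((0, 1, 0, 0, 0, 0, 0); (0, 0, 0, 0, 0, 1, 1); (0, 0, 0, 2, 2, 0, 0); (0, 0, 0, 0, 2, 0, 0); (3, 0, 0, 0, 0, 0, 0); (0, 0, 1, 0, 0, 0, 0))


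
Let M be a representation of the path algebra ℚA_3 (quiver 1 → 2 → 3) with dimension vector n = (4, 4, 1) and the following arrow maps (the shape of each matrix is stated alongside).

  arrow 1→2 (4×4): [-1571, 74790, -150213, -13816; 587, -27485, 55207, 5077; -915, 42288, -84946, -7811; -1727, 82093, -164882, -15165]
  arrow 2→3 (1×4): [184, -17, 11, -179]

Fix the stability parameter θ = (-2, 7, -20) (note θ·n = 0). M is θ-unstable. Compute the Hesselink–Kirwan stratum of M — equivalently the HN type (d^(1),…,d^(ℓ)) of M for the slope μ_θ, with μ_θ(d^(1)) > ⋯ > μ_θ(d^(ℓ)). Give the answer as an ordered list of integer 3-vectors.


Interval decomposition of M: I[1,2]^3, I[1,3].
HN type (ℓ=3): μ^(1)=7; μ^(2)=-2; μ^(3)=-5

((0, 3, 0); (3, 0, 0); (1, 1, 1))


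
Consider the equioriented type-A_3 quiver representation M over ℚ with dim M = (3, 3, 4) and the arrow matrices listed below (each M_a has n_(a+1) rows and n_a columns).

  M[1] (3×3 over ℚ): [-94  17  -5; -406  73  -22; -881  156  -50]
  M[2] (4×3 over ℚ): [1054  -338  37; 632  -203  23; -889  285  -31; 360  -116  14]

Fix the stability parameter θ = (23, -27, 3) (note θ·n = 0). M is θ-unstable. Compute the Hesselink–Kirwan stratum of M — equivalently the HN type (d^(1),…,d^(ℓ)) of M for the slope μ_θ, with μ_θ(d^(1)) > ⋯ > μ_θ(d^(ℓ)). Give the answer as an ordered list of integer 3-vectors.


Via rank(M_{q-1}∘⋯∘M_p): M ≅ I[1,3]^3, I[3,3].
μ_θ-semistable layers: μ^(1)=3; μ^(2)=-2

((0, 0, 4); (3, 3, 0))


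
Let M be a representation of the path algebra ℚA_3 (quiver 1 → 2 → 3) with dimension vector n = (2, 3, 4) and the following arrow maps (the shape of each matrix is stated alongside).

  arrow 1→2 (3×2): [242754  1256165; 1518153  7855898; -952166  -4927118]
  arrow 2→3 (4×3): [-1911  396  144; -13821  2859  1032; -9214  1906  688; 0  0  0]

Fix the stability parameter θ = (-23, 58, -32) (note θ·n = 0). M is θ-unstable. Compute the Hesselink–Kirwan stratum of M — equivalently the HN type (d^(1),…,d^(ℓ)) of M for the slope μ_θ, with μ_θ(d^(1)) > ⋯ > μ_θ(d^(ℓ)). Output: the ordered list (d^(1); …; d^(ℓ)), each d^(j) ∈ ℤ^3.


Interval decomposition of M: I[1,3]^2, I[2,2], I[3,3]^2.
HN type (ℓ=4): μ^(1)=58; μ^(2)=13; μ^(3)=-23; μ^(4)=-32

((0, 1, 0); (0, 2, 2); (2, 0, 0); (0, 0, 2))


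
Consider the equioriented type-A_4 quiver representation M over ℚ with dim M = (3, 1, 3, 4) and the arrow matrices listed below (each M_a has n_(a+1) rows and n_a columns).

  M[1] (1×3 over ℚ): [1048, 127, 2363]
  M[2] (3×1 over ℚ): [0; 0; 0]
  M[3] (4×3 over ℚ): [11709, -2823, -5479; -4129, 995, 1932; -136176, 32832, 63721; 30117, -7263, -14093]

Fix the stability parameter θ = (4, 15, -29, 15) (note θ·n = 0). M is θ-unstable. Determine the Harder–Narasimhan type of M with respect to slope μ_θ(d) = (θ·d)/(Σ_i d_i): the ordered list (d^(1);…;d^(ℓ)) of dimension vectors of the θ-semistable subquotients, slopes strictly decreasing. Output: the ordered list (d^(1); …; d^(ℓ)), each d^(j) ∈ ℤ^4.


Via rank(M_{q-1}∘⋯∘M_p): M ≅ I[1,1]^2, I[1,2], I[3,3], I[3,4]^2, I[4,4]^2.
μ_θ-semistable layers: μ^(1)=15; μ^(2)=4; μ^(3)=-29

((0, 1, 0, 4); (3, 0, 0, 0); (0, 0, 3, 0))


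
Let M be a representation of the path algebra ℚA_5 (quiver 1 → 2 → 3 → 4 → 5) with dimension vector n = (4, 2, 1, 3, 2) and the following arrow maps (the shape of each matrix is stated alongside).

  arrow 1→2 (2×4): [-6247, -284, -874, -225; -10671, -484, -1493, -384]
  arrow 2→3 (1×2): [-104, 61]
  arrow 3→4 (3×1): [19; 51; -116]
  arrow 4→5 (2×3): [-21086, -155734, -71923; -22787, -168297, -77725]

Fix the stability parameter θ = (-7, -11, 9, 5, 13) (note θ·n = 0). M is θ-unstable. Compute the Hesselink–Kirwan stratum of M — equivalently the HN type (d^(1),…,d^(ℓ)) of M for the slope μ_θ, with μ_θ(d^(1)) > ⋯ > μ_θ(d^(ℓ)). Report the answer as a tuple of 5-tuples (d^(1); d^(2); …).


Barcode: M ≅ I[1,1]^2, I[1,2], I[1,4], I[4,5]^2. HN layers by μ_θ (5 steps, strictly decreasing):
  μ^(1)=13; μ^(2)=7; μ^(3)=5; μ^(4)=-7; μ^(5)=-9

((0, 0, 0, 0, 2); (0, 0, 1, 1, 0); (0, 0, 0, 2, 0); (2, 0, 0, 0, 0); (2, 2, 0, 0, 0))


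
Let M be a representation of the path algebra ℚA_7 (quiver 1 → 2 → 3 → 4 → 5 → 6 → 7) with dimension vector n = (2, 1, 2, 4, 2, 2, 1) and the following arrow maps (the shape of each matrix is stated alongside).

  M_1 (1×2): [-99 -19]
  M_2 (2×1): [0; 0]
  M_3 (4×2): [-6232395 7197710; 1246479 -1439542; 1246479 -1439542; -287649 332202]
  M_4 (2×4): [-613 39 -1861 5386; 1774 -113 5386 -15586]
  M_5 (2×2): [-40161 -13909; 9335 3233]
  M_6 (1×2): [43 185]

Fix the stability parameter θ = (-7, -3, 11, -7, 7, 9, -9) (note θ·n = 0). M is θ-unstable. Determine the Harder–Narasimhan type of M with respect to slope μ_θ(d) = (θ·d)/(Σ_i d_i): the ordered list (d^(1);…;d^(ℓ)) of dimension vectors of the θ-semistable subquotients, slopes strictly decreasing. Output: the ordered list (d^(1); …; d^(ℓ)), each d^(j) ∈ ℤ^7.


Interval decomposition of M: I[1,1], I[1,2], I[3,3], I[3,7], I[4,4]^2, I[4,6].
HN type (ℓ=7): μ^(1)=11; μ^(2)=9; μ^(3)=7; μ^(4)=7/3; μ^(5)=2; μ^(6)=-3; μ^(7)=-7

((0, 0, 1, 0, 0, 0, 0); (0, 0, 0, 0, 0, 1, 0); (0, 0, 0, 0, 1, 0, 0); (0, 0, 0, 0, 1, 1, 1); (0, 0, 1, 1, 0, 0, 0); (0, 1, 0, 0, 0, 0, 0); (2, 0, 0, 3, 0, 0, 0))


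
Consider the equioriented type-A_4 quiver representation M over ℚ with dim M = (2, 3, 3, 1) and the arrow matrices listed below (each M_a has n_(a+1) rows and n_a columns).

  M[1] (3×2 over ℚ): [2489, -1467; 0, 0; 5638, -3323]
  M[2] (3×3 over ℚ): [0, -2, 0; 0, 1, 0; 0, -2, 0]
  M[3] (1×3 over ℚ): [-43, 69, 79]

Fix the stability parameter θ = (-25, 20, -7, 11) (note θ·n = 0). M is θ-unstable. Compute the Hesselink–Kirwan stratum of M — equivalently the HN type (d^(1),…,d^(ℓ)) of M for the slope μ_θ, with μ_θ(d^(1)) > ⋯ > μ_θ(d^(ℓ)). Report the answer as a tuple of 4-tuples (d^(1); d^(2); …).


Interval decomposition of M: I[1,2]^2, I[2,4], I[3,3]^2.
HN type (ℓ=5): μ^(1)=20; μ^(2)=11; μ^(3)=13/2; μ^(4)=-7; μ^(5)=-25

((0, 2, 0, 0); (0, 0, 0, 1); (0, 1, 1, 0); (0, 0, 2, 0); (2, 0, 0, 0))


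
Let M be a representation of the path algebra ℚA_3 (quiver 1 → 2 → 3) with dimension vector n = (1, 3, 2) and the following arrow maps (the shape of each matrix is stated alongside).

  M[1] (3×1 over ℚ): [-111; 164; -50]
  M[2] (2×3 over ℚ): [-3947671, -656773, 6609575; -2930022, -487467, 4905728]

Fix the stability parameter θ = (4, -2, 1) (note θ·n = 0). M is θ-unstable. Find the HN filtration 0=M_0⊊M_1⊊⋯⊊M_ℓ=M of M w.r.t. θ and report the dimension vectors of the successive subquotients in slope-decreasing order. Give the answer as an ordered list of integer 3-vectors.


Barcode: M ≅ I[1,3], I[2,2], I[2,3]. HN layers by μ_θ (2 steps, strictly decreasing):
  μ^(1)=1; μ^(2)=-2

((1, 1, 2); (0, 2, 0))
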